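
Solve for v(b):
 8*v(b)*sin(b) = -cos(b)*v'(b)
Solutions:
 v(b) = C1*cos(b)^8


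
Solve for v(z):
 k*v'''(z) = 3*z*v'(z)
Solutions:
 v(z) = C1 + Integral(C2*airyai(3^(1/3)*z*(1/k)^(1/3)) + C3*airybi(3^(1/3)*z*(1/k)^(1/3)), z)


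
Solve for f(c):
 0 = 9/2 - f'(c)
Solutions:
 f(c) = C1 + 9*c/2


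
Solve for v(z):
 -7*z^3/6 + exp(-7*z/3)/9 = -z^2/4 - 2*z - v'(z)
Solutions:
 v(z) = C1 + 7*z^4/24 - z^3/12 - z^2 + exp(-7*z/3)/21


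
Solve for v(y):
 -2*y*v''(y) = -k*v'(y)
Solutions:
 v(y) = C1 + y^(re(k)/2 + 1)*(C2*sin(log(y)*Abs(im(k))/2) + C3*cos(log(y)*im(k)/2))


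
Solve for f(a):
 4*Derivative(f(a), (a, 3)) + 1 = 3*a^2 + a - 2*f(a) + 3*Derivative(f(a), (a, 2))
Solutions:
 f(a) = C1*exp(a*((4*sqrt(14) + 15)^(-1/3) + 2 + (4*sqrt(14) + 15)^(1/3))/8)*sin(sqrt(3)*a*(-(4*sqrt(14) + 15)^(1/3) + (4*sqrt(14) + 15)^(-1/3))/8) + C2*exp(a*((4*sqrt(14) + 15)^(-1/3) + 2 + (4*sqrt(14) + 15)^(1/3))/8)*cos(sqrt(3)*a*(-(4*sqrt(14) + 15)^(1/3) + (4*sqrt(14) + 15)^(-1/3))/8) + C3*exp(a*(-(4*sqrt(14) + 15)^(1/3) - 1/(4*sqrt(14) + 15)^(1/3) + 1)/4) + 3*a^2/2 + a/2 + 4


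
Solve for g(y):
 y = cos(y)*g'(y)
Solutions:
 g(y) = C1 + Integral(y/cos(y), y)


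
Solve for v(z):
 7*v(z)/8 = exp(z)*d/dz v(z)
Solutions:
 v(z) = C1*exp(-7*exp(-z)/8)


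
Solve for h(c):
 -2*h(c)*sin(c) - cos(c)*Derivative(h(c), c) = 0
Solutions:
 h(c) = C1*cos(c)^2


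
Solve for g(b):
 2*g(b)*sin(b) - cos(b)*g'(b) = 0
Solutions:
 g(b) = C1/cos(b)^2


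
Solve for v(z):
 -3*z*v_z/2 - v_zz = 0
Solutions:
 v(z) = C1 + C2*erf(sqrt(3)*z/2)


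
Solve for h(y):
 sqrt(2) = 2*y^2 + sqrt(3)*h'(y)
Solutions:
 h(y) = C1 - 2*sqrt(3)*y^3/9 + sqrt(6)*y/3


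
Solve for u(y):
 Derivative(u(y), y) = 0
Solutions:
 u(y) = C1


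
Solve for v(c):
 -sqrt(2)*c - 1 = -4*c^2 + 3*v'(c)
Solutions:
 v(c) = C1 + 4*c^3/9 - sqrt(2)*c^2/6 - c/3


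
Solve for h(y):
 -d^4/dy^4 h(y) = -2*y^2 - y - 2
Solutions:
 h(y) = C1 + C2*y + C3*y^2 + C4*y^3 + y^6/180 + y^5/120 + y^4/12


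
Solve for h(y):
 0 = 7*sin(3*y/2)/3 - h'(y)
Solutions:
 h(y) = C1 - 14*cos(3*y/2)/9


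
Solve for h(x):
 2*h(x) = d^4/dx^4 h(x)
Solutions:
 h(x) = C1*exp(-2^(1/4)*x) + C2*exp(2^(1/4)*x) + C3*sin(2^(1/4)*x) + C4*cos(2^(1/4)*x)


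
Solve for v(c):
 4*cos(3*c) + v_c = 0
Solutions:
 v(c) = C1 - 4*sin(3*c)/3


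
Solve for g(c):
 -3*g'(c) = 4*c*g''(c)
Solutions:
 g(c) = C1 + C2*c^(1/4)


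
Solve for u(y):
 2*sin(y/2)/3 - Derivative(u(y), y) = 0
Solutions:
 u(y) = C1 - 4*cos(y/2)/3


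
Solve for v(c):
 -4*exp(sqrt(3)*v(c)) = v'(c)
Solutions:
 v(c) = sqrt(3)*(2*log(1/(C1 + 4*c)) - log(3))/6


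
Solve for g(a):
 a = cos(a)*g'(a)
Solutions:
 g(a) = C1 + Integral(a/cos(a), a)


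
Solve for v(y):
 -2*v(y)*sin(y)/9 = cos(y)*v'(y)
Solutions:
 v(y) = C1*cos(y)^(2/9)


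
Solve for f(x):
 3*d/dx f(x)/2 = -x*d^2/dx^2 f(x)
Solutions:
 f(x) = C1 + C2/sqrt(x)


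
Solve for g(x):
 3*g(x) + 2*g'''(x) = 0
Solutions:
 g(x) = C3*exp(-2^(2/3)*3^(1/3)*x/2) + (C1*sin(2^(2/3)*3^(5/6)*x/4) + C2*cos(2^(2/3)*3^(5/6)*x/4))*exp(2^(2/3)*3^(1/3)*x/4)


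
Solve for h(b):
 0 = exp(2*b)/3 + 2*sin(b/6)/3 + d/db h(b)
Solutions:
 h(b) = C1 - exp(2*b)/6 + 4*cos(b/6)


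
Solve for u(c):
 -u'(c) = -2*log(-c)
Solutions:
 u(c) = C1 + 2*c*log(-c) - 2*c


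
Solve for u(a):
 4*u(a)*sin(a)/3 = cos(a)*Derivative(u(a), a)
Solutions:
 u(a) = C1/cos(a)^(4/3)


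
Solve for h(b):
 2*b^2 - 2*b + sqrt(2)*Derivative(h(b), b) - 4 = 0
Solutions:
 h(b) = C1 - sqrt(2)*b^3/3 + sqrt(2)*b^2/2 + 2*sqrt(2)*b


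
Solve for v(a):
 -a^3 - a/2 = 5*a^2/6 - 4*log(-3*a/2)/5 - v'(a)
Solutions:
 v(a) = C1 + a^4/4 + 5*a^3/18 + a^2/4 - 4*a*log(-a)/5 + 4*a*(-log(3) + log(2) + 1)/5


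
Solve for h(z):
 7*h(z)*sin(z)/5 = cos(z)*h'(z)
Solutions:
 h(z) = C1/cos(z)^(7/5)


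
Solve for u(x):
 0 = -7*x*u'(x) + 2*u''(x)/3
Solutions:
 u(x) = C1 + C2*erfi(sqrt(21)*x/2)


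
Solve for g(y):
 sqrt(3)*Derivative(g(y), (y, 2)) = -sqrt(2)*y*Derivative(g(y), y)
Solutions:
 g(y) = C1 + C2*erf(6^(3/4)*y/6)


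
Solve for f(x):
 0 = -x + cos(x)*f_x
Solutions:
 f(x) = C1 + Integral(x/cos(x), x)


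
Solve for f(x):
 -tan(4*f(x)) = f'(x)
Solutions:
 f(x) = -asin(C1*exp(-4*x))/4 + pi/4
 f(x) = asin(C1*exp(-4*x))/4


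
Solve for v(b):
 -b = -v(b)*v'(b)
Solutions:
 v(b) = -sqrt(C1 + b^2)
 v(b) = sqrt(C1 + b^2)


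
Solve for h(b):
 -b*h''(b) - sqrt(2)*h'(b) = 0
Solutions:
 h(b) = C1 + C2*b^(1 - sqrt(2))


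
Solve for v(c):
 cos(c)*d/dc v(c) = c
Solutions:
 v(c) = C1 + Integral(c/cos(c), c)


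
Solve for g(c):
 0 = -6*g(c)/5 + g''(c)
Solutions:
 g(c) = C1*exp(-sqrt(30)*c/5) + C2*exp(sqrt(30)*c/5)


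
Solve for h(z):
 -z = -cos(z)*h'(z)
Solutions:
 h(z) = C1 + Integral(z/cos(z), z)


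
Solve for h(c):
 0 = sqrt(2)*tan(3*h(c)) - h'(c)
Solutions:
 h(c) = -asin(C1*exp(3*sqrt(2)*c))/3 + pi/3
 h(c) = asin(C1*exp(3*sqrt(2)*c))/3


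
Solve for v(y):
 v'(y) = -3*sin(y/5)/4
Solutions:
 v(y) = C1 + 15*cos(y/5)/4


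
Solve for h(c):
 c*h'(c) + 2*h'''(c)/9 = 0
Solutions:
 h(c) = C1 + Integral(C2*airyai(-6^(2/3)*c/2) + C3*airybi(-6^(2/3)*c/2), c)


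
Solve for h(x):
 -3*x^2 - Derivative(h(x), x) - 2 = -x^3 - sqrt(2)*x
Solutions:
 h(x) = C1 + x^4/4 - x^3 + sqrt(2)*x^2/2 - 2*x


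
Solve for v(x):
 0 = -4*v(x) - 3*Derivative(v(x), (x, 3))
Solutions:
 v(x) = C3*exp(-6^(2/3)*x/3) + (C1*sin(2^(2/3)*3^(1/6)*x/2) + C2*cos(2^(2/3)*3^(1/6)*x/2))*exp(6^(2/3)*x/6)


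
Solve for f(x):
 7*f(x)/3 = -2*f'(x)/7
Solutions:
 f(x) = C1*exp(-49*x/6)


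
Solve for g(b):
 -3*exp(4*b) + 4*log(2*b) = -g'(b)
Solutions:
 g(b) = C1 - 4*b*log(b) + 4*b*(1 - log(2)) + 3*exp(4*b)/4


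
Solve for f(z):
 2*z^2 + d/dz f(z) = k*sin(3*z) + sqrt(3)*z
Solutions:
 f(z) = C1 - k*cos(3*z)/3 - 2*z^3/3 + sqrt(3)*z^2/2


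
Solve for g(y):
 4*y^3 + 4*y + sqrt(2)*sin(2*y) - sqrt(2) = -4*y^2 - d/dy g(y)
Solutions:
 g(y) = C1 - y^4 - 4*y^3/3 - 2*y^2 + sqrt(2)*y + sqrt(2)*cos(2*y)/2


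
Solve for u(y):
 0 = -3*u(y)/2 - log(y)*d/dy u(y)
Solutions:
 u(y) = C1*exp(-3*li(y)/2)


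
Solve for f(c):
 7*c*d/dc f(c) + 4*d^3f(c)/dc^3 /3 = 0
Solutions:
 f(c) = C1 + Integral(C2*airyai(-42^(1/3)*c/2) + C3*airybi(-42^(1/3)*c/2), c)


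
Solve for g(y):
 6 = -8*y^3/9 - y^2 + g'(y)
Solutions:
 g(y) = C1 + 2*y^4/9 + y^3/3 + 6*y


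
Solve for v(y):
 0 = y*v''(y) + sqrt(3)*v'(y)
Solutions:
 v(y) = C1 + C2*y^(1 - sqrt(3))


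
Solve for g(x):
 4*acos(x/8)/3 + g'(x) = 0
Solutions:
 g(x) = C1 - 4*x*acos(x/8)/3 + 4*sqrt(64 - x^2)/3


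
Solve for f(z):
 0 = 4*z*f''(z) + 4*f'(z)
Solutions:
 f(z) = C1 + C2*log(z)


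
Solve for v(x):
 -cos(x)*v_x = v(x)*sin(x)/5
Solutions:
 v(x) = C1*cos(x)^(1/5)


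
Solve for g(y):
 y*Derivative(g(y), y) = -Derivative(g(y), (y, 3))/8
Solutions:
 g(y) = C1 + Integral(C2*airyai(-2*y) + C3*airybi(-2*y), y)


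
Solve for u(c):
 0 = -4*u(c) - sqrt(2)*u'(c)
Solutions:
 u(c) = C1*exp(-2*sqrt(2)*c)


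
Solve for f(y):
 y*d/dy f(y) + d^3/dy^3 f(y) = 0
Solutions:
 f(y) = C1 + Integral(C2*airyai(-y) + C3*airybi(-y), y)


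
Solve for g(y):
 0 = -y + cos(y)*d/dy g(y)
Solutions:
 g(y) = C1 + Integral(y/cos(y), y)


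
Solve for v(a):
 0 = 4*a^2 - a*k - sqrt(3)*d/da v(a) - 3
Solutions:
 v(a) = C1 + 4*sqrt(3)*a^3/9 - sqrt(3)*a^2*k/6 - sqrt(3)*a


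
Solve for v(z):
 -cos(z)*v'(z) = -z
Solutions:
 v(z) = C1 + Integral(z/cos(z), z)


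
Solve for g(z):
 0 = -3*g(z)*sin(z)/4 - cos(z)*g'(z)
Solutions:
 g(z) = C1*cos(z)^(3/4)


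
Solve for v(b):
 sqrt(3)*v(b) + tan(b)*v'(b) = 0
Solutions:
 v(b) = C1/sin(b)^(sqrt(3))


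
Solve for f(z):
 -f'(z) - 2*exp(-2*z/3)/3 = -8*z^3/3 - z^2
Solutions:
 f(z) = C1 + 2*z^4/3 + z^3/3 + exp(-2*z/3)


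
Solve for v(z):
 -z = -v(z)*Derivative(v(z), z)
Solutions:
 v(z) = -sqrt(C1 + z^2)
 v(z) = sqrt(C1 + z^2)


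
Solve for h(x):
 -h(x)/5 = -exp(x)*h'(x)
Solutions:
 h(x) = C1*exp(-exp(-x)/5)


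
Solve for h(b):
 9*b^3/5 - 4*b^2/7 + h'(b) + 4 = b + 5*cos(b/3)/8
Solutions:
 h(b) = C1 - 9*b^4/20 + 4*b^3/21 + b^2/2 - 4*b + 15*sin(b/3)/8


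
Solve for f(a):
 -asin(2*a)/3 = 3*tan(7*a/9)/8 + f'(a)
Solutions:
 f(a) = C1 - a*asin(2*a)/3 - sqrt(1 - 4*a^2)/6 + 27*log(cos(7*a/9))/56


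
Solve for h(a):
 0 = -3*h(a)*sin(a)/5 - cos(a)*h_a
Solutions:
 h(a) = C1*cos(a)^(3/5)


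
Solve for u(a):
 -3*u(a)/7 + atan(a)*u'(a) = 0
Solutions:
 u(a) = C1*exp(3*Integral(1/atan(a), a)/7)


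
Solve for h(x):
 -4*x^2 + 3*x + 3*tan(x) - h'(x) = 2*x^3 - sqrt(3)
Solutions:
 h(x) = C1 - x^4/2 - 4*x^3/3 + 3*x^2/2 + sqrt(3)*x - 3*log(cos(x))


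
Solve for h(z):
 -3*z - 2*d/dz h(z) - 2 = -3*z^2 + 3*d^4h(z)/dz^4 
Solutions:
 h(z) = C1 + C4*exp(-2^(1/3)*3^(2/3)*z/3) + z^3/2 - 3*z^2/4 - z + (C2*sin(2^(1/3)*3^(1/6)*z/2) + C3*cos(2^(1/3)*3^(1/6)*z/2))*exp(2^(1/3)*3^(2/3)*z/6)


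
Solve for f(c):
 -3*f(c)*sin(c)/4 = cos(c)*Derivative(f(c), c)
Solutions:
 f(c) = C1*cos(c)^(3/4)


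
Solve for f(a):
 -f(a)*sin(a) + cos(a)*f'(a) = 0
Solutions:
 f(a) = C1/cos(a)


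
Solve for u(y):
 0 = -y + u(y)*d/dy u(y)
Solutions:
 u(y) = -sqrt(C1 + y^2)
 u(y) = sqrt(C1 + y^2)


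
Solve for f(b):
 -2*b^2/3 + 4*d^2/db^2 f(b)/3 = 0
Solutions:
 f(b) = C1 + C2*b + b^4/24


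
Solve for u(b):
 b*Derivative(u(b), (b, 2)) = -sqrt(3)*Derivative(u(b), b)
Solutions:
 u(b) = C1 + C2*b^(1 - sqrt(3))


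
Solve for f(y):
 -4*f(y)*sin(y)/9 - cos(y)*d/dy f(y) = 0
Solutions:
 f(y) = C1*cos(y)^(4/9)


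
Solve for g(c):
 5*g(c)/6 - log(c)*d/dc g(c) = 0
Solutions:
 g(c) = C1*exp(5*li(c)/6)


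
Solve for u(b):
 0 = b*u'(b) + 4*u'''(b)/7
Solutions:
 u(b) = C1 + Integral(C2*airyai(-14^(1/3)*b/2) + C3*airybi(-14^(1/3)*b/2), b)


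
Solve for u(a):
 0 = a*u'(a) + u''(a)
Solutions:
 u(a) = C1 + C2*erf(sqrt(2)*a/2)


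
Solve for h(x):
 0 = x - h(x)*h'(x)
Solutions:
 h(x) = -sqrt(C1 + x^2)
 h(x) = sqrt(C1 + x^2)


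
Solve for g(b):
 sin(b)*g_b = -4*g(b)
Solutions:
 g(b) = C1*(cos(b)^2 + 2*cos(b) + 1)/(cos(b)^2 - 2*cos(b) + 1)


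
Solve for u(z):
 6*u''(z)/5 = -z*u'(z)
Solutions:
 u(z) = C1 + C2*erf(sqrt(15)*z/6)


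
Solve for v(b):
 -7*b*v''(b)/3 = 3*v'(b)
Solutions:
 v(b) = C1 + C2/b^(2/7)


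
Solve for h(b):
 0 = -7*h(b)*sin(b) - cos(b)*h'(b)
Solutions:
 h(b) = C1*cos(b)^7


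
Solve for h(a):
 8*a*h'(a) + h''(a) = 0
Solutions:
 h(a) = C1 + C2*erf(2*a)


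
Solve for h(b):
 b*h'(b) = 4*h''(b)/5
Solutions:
 h(b) = C1 + C2*erfi(sqrt(10)*b/4)


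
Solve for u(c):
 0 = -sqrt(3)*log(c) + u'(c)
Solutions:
 u(c) = C1 + sqrt(3)*c*log(c) - sqrt(3)*c


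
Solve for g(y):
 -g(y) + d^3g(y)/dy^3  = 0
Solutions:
 g(y) = C3*exp(y) + (C1*sin(sqrt(3)*y/2) + C2*cos(sqrt(3)*y/2))*exp(-y/2)


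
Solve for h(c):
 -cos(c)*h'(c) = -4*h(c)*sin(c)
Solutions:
 h(c) = C1/cos(c)^4


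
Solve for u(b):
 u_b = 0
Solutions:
 u(b) = C1


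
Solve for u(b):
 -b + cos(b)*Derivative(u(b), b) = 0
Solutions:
 u(b) = C1 + Integral(b/cos(b), b)


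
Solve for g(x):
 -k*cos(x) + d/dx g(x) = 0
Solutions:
 g(x) = C1 + k*sin(x)


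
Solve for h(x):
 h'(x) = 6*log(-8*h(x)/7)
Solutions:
 -Integral(1/(log(-_y) - log(7) + 3*log(2)), (_y, h(x)))/6 = C1 - x


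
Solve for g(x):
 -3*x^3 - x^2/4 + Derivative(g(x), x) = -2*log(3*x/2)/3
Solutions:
 g(x) = C1 + 3*x^4/4 + x^3/12 - 2*x*log(x)/3 - 2*x*log(3)/3 + 2*x*log(2)/3 + 2*x/3


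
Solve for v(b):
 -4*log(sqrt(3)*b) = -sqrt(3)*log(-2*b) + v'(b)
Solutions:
 v(b) = C1 - b*(4 - sqrt(3))*log(b) + b*(-2*log(3) - sqrt(3) + sqrt(3)*log(2) + 4 + sqrt(3)*I*pi)


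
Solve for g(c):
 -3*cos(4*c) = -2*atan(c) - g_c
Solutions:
 g(c) = C1 - 2*c*atan(c) + log(c^2 + 1) + 3*sin(4*c)/4


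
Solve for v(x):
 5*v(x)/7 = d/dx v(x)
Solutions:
 v(x) = C1*exp(5*x/7)


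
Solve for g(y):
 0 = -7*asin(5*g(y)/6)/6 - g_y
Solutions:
 Integral(1/asin(5*_y/6), (_y, g(y))) = C1 - 7*y/6


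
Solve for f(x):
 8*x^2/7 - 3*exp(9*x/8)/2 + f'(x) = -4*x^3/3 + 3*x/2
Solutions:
 f(x) = C1 - x^4/3 - 8*x^3/21 + 3*x^2/4 + 4*exp(9*x/8)/3


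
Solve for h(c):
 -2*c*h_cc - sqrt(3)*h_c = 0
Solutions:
 h(c) = C1 + C2*c^(1 - sqrt(3)/2)


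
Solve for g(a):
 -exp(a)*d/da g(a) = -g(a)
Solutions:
 g(a) = C1*exp(-exp(-a))


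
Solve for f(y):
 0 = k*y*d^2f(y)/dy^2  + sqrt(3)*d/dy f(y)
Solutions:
 f(y) = C1 + y^(((re(k) - sqrt(3))*re(k) + im(k)^2)/(re(k)^2 + im(k)^2))*(C2*sin(sqrt(3)*log(y)*Abs(im(k))/(re(k)^2 + im(k)^2)) + C3*cos(sqrt(3)*log(y)*im(k)/(re(k)^2 + im(k)^2)))


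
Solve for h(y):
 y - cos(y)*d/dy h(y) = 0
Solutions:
 h(y) = C1 + Integral(y/cos(y), y)


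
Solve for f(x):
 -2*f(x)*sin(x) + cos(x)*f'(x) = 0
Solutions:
 f(x) = C1/cos(x)^2


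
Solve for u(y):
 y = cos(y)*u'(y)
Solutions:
 u(y) = C1 + Integral(y/cos(y), y)


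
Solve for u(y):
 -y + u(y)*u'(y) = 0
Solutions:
 u(y) = -sqrt(C1 + y^2)
 u(y) = sqrt(C1 + y^2)


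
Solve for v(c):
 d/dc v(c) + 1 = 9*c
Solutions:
 v(c) = C1 + 9*c^2/2 - c


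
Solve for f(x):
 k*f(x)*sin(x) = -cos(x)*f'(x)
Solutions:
 f(x) = C1*exp(k*log(cos(x)))


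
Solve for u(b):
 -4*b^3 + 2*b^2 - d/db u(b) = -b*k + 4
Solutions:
 u(b) = C1 - b^4 + 2*b^3/3 + b^2*k/2 - 4*b


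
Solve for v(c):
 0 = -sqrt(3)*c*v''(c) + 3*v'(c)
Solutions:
 v(c) = C1 + C2*c^(1 + sqrt(3))


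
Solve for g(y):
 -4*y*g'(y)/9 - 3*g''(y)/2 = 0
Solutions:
 g(y) = C1 + C2*erf(2*sqrt(3)*y/9)


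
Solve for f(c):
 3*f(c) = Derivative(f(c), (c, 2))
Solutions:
 f(c) = C1*exp(-sqrt(3)*c) + C2*exp(sqrt(3)*c)


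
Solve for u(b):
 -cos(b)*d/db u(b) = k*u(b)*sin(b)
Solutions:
 u(b) = C1*exp(k*log(cos(b)))


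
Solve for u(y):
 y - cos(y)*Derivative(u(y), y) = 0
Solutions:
 u(y) = C1 + Integral(y/cos(y), y)


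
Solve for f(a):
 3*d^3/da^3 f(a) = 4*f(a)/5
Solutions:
 f(a) = C3*exp(30^(2/3)*a/15) + (C1*sin(10^(2/3)*3^(1/6)*a/10) + C2*cos(10^(2/3)*3^(1/6)*a/10))*exp(-30^(2/3)*a/30)


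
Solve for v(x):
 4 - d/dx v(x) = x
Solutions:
 v(x) = C1 - x^2/2 + 4*x


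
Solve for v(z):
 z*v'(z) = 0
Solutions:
 v(z) = C1


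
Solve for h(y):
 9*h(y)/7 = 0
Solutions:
 h(y) = 0


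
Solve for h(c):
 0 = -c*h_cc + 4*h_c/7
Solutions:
 h(c) = C1 + C2*c^(11/7)


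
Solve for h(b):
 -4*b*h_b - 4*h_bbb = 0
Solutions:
 h(b) = C1 + Integral(C2*airyai(-b) + C3*airybi(-b), b)


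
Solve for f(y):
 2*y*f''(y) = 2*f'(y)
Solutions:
 f(y) = C1 + C2*y^2


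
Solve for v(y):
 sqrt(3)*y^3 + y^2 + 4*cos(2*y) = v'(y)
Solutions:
 v(y) = C1 + sqrt(3)*y^4/4 + y^3/3 + 2*sin(2*y)


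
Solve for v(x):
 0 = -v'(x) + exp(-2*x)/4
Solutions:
 v(x) = C1 - exp(-2*x)/8


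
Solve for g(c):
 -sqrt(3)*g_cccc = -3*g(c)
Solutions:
 g(c) = C1*exp(-3^(1/8)*c) + C2*exp(3^(1/8)*c) + C3*sin(3^(1/8)*c) + C4*cos(3^(1/8)*c)


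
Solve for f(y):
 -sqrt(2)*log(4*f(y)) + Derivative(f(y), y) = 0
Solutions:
 -sqrt(2)*Integral(1/(log(_y) + 2*log(2)), (_y, f(y)))/2 = C1 - y


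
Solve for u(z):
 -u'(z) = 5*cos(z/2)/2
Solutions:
 u(z) = C1 - 5*sin(z/2)


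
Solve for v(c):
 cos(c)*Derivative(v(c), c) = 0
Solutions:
 v(c) = C1


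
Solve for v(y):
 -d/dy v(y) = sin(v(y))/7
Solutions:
 y/7 + log(cos(v(y)) - 1)/2 - log(cos(v(y)) + 1)/2 = C1


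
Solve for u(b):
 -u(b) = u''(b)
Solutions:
 u(b) = C1*sin(b) + C2*cos(b)


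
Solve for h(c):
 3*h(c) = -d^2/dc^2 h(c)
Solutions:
 h(c) = C1*sin(sqrt(3)*c) + C2*cos(sqrt(3)*c)


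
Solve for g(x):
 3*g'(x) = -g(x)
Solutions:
 g(x) = C1*exp(-x/3)


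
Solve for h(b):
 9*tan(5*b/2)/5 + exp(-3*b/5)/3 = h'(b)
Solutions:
 h(b) = C1 + 9*log(tan(5*b/2)^2 + 1)/25 - 5*exp(-3*b/5)/9


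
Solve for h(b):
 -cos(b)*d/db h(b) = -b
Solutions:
 h(b) = C1 + Integral(b/cos(b), b)


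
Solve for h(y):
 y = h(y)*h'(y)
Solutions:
 h(y) = -sqrt(C1 + y^2)
 h(y) = sqrt(C1 + y^2)


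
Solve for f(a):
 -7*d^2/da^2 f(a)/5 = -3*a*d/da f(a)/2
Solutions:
 f(a) = C1 + C2*erfi(sqrt(105)*a/14)


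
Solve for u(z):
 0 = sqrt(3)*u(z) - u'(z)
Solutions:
 u(z) = C1*exp(sqrt(3)*z)


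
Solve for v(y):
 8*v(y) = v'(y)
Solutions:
 v(y) = C1*exp(8*y)


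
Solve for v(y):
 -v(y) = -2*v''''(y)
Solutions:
 v(y) = C1*exp(-2^(3/4)*y/2) + C2*exp(2^(3/4)*y/2) + C3*sin(2^(3/4)*y/2) + C4*cos(2^(3/4)*y/2)


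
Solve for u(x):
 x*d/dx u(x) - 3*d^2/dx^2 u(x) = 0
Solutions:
 u(x) = C1 + C2*erfi(sqrt(6)*x/6)


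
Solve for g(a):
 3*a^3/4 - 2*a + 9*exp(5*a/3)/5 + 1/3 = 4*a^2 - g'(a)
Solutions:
 g(a) = C1 - 3*a^4/16 + 4*a^3/3 + a^2 - a/3 - 27*exp(5*a/3)/25


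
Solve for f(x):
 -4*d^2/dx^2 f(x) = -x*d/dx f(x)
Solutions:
 f(x) = C1 + C2*erfi(sqrt(2)*x/4)


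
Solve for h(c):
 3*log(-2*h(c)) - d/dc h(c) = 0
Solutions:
 -Integral(1/(log(-_y) + log(2)), (_y, h(c)))/3 = C1 - c


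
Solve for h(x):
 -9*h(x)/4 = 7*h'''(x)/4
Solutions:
 h(x) = C3*exp(-21^(2/3)*x/7) + (C1*sin(3*3^(1/6)*7^(2/3)*x/14) + C2*cos(3*3^(1/6)*7^(2/3)*x/14))*exp(21^(2/3)*x/14)


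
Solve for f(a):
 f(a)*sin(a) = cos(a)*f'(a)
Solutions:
 f(a) = C1/cos(a)


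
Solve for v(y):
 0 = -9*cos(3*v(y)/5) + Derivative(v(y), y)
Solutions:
 -9*y - 5*log(sin(3*v(y)/5) - 1)/6 + 5*log(sin(3*v(y)/5) + 1)/6 = C1


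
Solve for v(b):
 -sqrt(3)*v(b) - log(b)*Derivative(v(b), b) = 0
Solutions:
 v(b) = C1*exp(-sqrt(3)*li(b))


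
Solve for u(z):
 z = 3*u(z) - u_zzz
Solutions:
 u(z) = C3*exp(3^(1/3)*z) + z/3 + (C1*sin(3^(5/6)*z/2) + C2*cos(3^(5/6)*z/2))*exp(-3^(1/3)*z/2)


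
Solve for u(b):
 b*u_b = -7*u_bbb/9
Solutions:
 u(b) = C1 + Integral(C2*airyai(-21^(2/3)*b/7) + C3*airybi(-21^(2/3)*b/7), b)


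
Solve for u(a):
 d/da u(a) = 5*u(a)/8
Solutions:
 u(a) = C1*exp(5*a/8)


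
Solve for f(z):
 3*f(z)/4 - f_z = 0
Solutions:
 f(z) = C1*exp(3*z/4)


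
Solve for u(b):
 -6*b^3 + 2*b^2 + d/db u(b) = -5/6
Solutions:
 u(b) = C1 + 3*b^4/2 - 2*b^3/3 - 5*b/6


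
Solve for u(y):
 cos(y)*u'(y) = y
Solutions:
 u(y) = C1 + Integral(y/cos(y), y)


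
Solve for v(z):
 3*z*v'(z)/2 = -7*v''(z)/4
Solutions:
 v(z) = C1 + C2*erf(sqrt(21)*z/7)


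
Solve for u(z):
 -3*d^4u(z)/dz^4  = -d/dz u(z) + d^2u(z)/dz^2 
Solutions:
 u(z) = C1 + C2*exp(-2^(1/3)*z*(-2/(9 + sqrt(85))^(1/3) + 2^(1/3)*(9 + sqrt(85))^(1/3))/12)*sin(2^(1/3)*sqrt(3)*z*(2/(9 + sqrt(85))^(1/3) + 2^(1/3)*(9 + sqrt(85))^(1/3))/12) + C3*exp(-2^(1/3)*z*(-2/(9 + sqrt(85))^(1/3) + 2^(1/3)*(9 + sqrt(85))^(1/3))/12)*cos(2^(1/3)*sqrt(3)*z*(2/(9 + sqrt(85))^(1/3) + 2^(1/3)*(9 + sqrt(85))^(1/3))/12) + C4*exp(2^(1/3)*z*(-2/(9 + sqrt(85))^(1/3) + 2^(1/3)*(9 + sqrt(85))^(1/3))/6)


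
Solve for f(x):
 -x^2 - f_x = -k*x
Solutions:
 f(x) = C1 + k*x^2/2 - x^3/3


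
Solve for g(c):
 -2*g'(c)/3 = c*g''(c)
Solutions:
 g(c) = C1 + C2*c^(1/3)


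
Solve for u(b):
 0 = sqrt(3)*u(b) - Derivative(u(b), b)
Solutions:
 u(b) = C1*exp(sqrt(3)*b)


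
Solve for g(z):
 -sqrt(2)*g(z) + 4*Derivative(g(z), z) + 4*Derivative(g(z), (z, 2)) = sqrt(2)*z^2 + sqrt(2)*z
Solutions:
 g(z) = C1*exp(z*(-1 + sqrt(1 + sqrt(2)))/2) + C2*exp(-z*(1 + sqrt(1 + sqrt(2)))/2) - z^2 - 4*sqrt(2)*z - z - 16 - 6*sqrt(2)


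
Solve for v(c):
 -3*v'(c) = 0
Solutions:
 v(c) = C1


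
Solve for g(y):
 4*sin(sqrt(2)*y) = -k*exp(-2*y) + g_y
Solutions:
 g(y) = C1 - k*exp(-2*y)/2 - 2*sqrt(2)*cos(sqrt(2)*y)


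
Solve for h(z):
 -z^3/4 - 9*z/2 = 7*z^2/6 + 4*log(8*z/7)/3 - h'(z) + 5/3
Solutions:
 h(z) = C1 + z^4/16 + 7*z^3/18 + 9*z^2/4 + 4*z*log(z)/3 - 4*z*log(7)/3 + z/3 + 4*z*log(2)


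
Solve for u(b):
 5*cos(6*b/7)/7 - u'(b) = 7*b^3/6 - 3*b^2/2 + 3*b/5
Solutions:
 u(b) = C1 - 7*b^4/24 + b^3/2 - 3*b^2/10 + 5*sin(6*b/7)/6


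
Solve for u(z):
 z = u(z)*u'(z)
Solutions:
 u(z) = -sqrt(C1 + z^2)
 u(z) = sqrt(C1 + z^2)


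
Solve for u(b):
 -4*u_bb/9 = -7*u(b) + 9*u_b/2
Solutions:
 u(b) = C1*exp(3*b*(-27 + sqrt(1177))/16) + C2*exp(-3*b*(27 + sqrt(1177))/16)


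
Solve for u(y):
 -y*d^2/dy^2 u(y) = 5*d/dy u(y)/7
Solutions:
 u(y) = C1 + C2*y^(2/7)


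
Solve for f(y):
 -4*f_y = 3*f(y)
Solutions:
 f(y) = C1*exp(-3*y/4)


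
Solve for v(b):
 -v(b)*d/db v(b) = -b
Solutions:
 v(b) = -sqrt(C1 + b^2)
 v(b) = sqrt(C1 + b^2)


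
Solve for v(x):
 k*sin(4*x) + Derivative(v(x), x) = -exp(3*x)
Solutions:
 v(x) = C1 + k*cos(4*x)/4 - exp(3*x)/3


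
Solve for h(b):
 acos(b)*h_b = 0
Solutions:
 h(b) = C1


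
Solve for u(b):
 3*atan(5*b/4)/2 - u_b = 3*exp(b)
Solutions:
 u(b) = C1 + 3*b*atan(5*b/4)/2 - 3*exp(b) - 3*log(25*b^2 + 16)/5


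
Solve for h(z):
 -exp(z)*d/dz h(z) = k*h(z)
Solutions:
 h(z) = C1*exp(k*exp(-z))


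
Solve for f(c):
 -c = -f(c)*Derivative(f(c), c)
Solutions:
 f(c) = -sqrt(C1 + c^2)
 f(c) = sqrt(C1 + c^2)


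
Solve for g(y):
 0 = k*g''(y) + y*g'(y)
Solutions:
 g(y) = C1 + C2*sqrt(k)*erf(sqrt(2)*y*sqrt(1/k)/2)


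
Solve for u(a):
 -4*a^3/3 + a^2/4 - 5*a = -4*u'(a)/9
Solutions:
 u(a) = C1 + 3*a^4/4 - 3*a^3/16 + 45*a^2/8


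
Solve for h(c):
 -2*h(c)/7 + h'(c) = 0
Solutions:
 h(c) = C1*exp(2*c/7)


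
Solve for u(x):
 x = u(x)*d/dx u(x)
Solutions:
 u(x) = -sqrt(C1 + x^2)
 u(x) = sqrt(C1 + x^2)


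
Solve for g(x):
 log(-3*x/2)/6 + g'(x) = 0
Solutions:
 g(x) = C1 - x*log(-x)/6 + x*(-log(3) + log(2) + 1)/6


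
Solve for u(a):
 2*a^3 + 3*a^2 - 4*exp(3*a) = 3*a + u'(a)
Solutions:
 u(a) = C1 + a^4/2 + a^3 - 3*a^2/2 - 4*exp(3*a)/3


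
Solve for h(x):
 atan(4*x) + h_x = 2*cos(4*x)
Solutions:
 h(x) = C1 - x*atan(4*x) + log(16*x^2 + 1)/8 + sin(4*x)/2


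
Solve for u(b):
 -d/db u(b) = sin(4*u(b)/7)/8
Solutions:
 b/8 + 7*log(cos(4*u(b)/7) - 1)/8 - 7*log(cos(4*u(b)/7) + 1)/8 = C1


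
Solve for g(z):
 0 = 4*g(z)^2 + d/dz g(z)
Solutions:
 g(z) = 1/(C1 + 4*z)


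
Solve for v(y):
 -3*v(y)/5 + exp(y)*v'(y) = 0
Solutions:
 v(y) = C1*exp(-3*exp(-y)/5)


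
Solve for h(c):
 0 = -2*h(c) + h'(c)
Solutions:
 h(c) = C1*exp(2*c)


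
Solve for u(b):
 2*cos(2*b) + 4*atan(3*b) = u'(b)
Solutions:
 u(b) = C1 + 4*b*atan(3*b) - 2*log(9*b^2 + 1)/3 + sin(2*b)


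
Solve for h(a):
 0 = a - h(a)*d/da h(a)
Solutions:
 h(a) = -sqrt(C1 + a^2)
 h(a) = sqrt(C1 + a^2)


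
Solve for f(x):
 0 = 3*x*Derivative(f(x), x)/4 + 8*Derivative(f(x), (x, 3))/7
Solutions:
 f(x) = C1 + Integral(C2*airyai(-42^(1/3)*x/4) + C3*airybi(-42^(1/3)*x/4), x)


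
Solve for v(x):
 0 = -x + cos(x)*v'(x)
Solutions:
 v(x) = C1 + Integral(x/cos(x), x)


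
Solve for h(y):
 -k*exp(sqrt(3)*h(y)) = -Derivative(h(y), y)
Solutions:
 h(y) = sqrt(3)*(2*log(-1/(C1 + k*y)) - log(3))/6


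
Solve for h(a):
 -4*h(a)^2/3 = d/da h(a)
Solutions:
 h(a) = 3/(C1 + 4*a)


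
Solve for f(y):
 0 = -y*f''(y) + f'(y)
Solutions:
 f(y) = C1 + C2*y^2


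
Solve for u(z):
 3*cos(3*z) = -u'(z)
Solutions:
 u(z) = C1 - sin(3*z)


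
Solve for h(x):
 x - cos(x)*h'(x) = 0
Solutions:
 h(x) = C1 + Integral(x/cos(x), x)


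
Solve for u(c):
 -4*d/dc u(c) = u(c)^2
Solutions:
 u(c) = 4/(C1 + c)


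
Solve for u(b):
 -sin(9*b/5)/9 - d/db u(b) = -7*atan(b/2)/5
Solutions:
 u(b) = C1 + 7*b*atan(b/2)/5 - 7*log(b^2 + 4)/5 + 5*cos(9*b/5)/81


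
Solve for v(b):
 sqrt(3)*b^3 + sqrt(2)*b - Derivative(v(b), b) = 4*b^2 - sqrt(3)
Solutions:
 v(b) = C1 + sqrt(3)*b^4/4 - 4*b^3/3 + sqrt(2)*b^2/2 + sqrt(3)*b


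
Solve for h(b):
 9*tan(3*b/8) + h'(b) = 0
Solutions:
 h(b) = C1 + 24*log(cos(3*b/8))


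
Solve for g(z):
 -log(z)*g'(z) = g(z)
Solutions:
 g(z) = C1*exp(-li(z))


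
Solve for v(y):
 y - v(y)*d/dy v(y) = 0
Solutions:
 v(y) = -sqrt(C1 + y^2)
 v(y) = sqrt(C1 + y^2)


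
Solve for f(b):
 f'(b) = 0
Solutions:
 f(b) = C1


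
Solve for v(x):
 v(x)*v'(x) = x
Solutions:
 v(x) = -sqrt(C1 + x^2)
 v(x) = sqrt(C1 + x^2)


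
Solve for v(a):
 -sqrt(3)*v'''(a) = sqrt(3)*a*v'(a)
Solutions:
 v(a) = C1 + Integral(C2*airyai(-a) + C3*airybi(-a), a)


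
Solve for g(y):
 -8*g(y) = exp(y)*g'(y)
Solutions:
 g(y) = C1*exp(8*exp(-y))


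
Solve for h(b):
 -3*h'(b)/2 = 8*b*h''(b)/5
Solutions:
 h(b) = C1 + C2*b^(1/16)


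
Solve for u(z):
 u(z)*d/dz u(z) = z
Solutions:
 u(z) = -sqrt(C1 + z^2)
 u(z) = sqrt(C1 + z^2)


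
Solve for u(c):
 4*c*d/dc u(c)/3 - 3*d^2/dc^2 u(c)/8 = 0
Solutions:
 u(c) = C1 + C2*erfi(4*c/3)


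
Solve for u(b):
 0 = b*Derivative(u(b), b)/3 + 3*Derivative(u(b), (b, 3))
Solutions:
 u(b) = C1 + Integral(C2*airyai(-3^(1/3)*b/3) + C3*airybi(-3^(1/3)*b/3), b)


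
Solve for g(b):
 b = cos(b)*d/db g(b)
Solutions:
 g(b) = C1 + Integral(b/cos(b), b)


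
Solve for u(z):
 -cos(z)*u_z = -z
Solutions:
 u(z) = C1 + Integral(z/cos(z), z)


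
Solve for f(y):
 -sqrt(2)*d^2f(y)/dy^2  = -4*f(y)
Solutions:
 f(y) = C1*exp(-2^(3/4)*y) + C2*exp(2^(3/4)*y)


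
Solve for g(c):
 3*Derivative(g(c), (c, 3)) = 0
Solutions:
 g(c) = C1 + C2*c + C3*c^2


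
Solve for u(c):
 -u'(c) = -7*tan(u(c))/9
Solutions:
 u(c) = pi - asin(C1*exp(7*c/9))
 u(c) = asin(C1*exp(7*c/9))


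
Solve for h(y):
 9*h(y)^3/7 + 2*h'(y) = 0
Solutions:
 h(y) = -sqrt(7)*sqrt(-1/(C1 - 9*y))
 h(y) = sqrt(7)*sqrt(-1/(C1 - 9*y))


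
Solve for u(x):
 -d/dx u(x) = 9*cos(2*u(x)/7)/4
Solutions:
 9*x/4 - 7*log(sin(2*u(x)/7) - 1)/4 + 7*log(sin(2*u(x)/7) + 1)/4 = C1


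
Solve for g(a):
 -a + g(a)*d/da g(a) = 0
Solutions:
 g(a) = -sqrt(C1 + a^2)
 g(a) = sqrt(C1 + a^2)


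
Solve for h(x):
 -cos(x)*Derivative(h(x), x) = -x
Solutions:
 h(x) = C1 + Integral(x/cos(x), x)


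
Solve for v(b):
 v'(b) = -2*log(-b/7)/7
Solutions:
 v(b) = C1 - 2*b*log(-b)/7 + 2*b*(1 + log(7))/7


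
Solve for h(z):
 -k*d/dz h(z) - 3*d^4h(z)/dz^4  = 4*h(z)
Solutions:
 h(z) = C1*exp(2^(2/3)*sqrt(3)*z*(-sqrt(2^(1/3)*(3*k^2 + sqrt(9*k^4 - 16384))^(1/3) + 32/(3*k^2 + sqrt(9*k^4 - 16384))^(1/3)) + sqrt(4*sqrt(3)*k/sqrt(2^(1/3)*(3*k^2 + sqrt(9*k^4 - 16384))^(1/3) + 32/(3*k^2 + sqrt(9*k^4 - 16384))^(1/3)) - 2^(1/3)*(3*k^2 + sqrt(9*k^4 - 16384))^(1/3) - 32/(3*k^2 + sqrt(9*k^4 - 16384))^(1/3)))/12) + C2*exp(2^(2/3)*sqrt(3)*z*(sqrt(2^(1/3)*(3*k^2 + sqrt(9*k^4 - 16384))^(1/3) + 32/(3*k^2 + sqrt(9*k^4 - 16384))^(1/3)) - sqrt(-4*sqrt(3)*k/sqrt(2^(1/3)*(3*k^2 + sqrt(9*k^4 - 16384))^(1/3) + 32/(3*k^2 + sqrt(9*k^4 - 16384))^(1/3)) - 2^(1/3)*(3*k^2 + sqrt(9*k^4 - 16384))^(1/3) - 32/(3*k^2 + sqrt(9*k^4 - 16384))^(1/3)))/12) + C3*exp(2^(2/3)*sqrt(3)*z*(sqrt(2^(1/3)*(3*k^2 + sqrt(9*k^4 - 16384))^(1/3) + 32/(3*k^2 + sqrt(9*k^4 - 16384))^(1/3)) + sqrt(-4*sqrt(3)*k/sqrt(2^(1/3)*(3*k^2 + sqrt(9*k^4 - 16384))^(1/3) + 32/(3*k^2 + sqrt(9*k^4 - 16384))^(1/3)) - 2^(1/3)*(3*k^2 + sqrt(9*k^4 - 16384))^(1/3) - 32/(3*k^2 + sqrt(9*k^4 - 16384))^(1/3)))/12) + C4*exp(-2^(2/3)*sqrt(3)*z*(sqrt(2^(1/3)*(3*k^2 + sqrt(9*k^4 - 16384))^(1/3) + 32/(3*k^2 + sqrt(9*k^4 - 16384))^(1/3)) + sqrt(4*sqrt(3)*k/sqrt(2^(1/3)*(3*k^2 + sqrt(9*k^4 - 16384))^(1/3) + 32/(3*k^2 + sqrt(9*k^4 - 16384))^(1/3)) - 2^(1/3)*(3*k^2 + sqrt(9*k^4 - 16384))^(1/3) - 32/(3*k^2 + sqrt(9*k^4 - 16384))^(1/3)))/12)


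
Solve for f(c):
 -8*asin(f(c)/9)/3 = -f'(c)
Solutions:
 Integral(1/asin(_y/9), (_y, f(c))) = C1 + 8*c/3


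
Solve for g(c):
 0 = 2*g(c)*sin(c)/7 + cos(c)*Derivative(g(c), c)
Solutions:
 g(c) = C1*cos(c)^(2/7)


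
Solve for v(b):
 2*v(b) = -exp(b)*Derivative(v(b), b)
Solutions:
 v(b) = C1*exp(2*exp(-b))


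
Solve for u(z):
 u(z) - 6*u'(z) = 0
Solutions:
 u(z) = C1*exp(z/6)


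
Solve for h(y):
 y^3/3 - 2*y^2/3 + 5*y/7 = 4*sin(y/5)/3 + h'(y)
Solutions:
 h(y) = C1 + y^4/12 - 2*y^3/9 + 5*y^2/14 + 20*cos(y/5)/3


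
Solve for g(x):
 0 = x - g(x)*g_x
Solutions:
 g(x) = -sqrt(C1 + x^2)
 g(x) = sqrt(C1 + x^2)


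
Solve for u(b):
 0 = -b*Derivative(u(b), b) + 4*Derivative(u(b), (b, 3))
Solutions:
 u(b) = C1 + Integral(C2*airyai(2^(1/3)*b/2) + C3*airybi(2^(1/3)*b/2), b)


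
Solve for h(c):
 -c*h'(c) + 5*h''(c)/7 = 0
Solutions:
 h(c) = C1 + C2*erfi(sqrt(70)*c/10)


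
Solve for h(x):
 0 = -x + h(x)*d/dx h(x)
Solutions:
 h(x) = -sqrt(C1 + x^2)
 h(x) = sqrt(C1 + x^2)


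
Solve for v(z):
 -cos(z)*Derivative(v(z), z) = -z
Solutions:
 v(z) = C1 + Integral(z/cos(z), z)


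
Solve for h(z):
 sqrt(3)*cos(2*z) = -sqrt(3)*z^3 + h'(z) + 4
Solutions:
 h(z) = C1 + sqrt(3)*z^4/4 - 4*z + sqrt(3)*sin(2*z)/2


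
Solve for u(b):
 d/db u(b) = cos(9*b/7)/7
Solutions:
 u(b) = C1 + sin(9*b/7)/9


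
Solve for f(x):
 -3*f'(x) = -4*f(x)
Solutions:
 f(x) = C1*exp(4*x/3)


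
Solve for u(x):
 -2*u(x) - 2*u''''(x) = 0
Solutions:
 u(x) = (C1*sin(sqrt(2)*x/2) + C2*cos(sqrt(2)*x/2))*exp(-sqrt(2)*x/2) + (C3*sin(sqrt(2)*x/2) + C4*cos(sqrt(2)*x/2))*exp(sqrt(2)*x/2)


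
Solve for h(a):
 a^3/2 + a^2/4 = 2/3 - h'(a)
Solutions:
 h(a) = C1 - a^4/8 - a^3/12 + 2*a/3


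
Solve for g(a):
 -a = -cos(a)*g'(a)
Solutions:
 g(a) = C1 + Integral(a/cos(a), a)


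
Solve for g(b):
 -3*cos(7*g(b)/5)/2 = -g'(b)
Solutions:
 -3*b/2 - 5*log(sin(7*g(b)/5) - 1)/14 + 5*log(sin(7*g(b)/5) + 1)/14 = C1


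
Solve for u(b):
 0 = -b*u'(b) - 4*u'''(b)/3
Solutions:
 u(b) = C1 + Integral(C2*airyai(-6^(1/3)*b/2) + C3*airybi(-6^(1/3)*b/2), b)


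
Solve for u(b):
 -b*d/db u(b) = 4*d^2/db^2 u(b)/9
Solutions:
 u(b) = C1 + C2*erf(3*sqrt(2)*b/4)


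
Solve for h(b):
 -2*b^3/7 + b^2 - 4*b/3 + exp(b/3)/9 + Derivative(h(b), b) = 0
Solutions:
 h(b) = C1 + b^4/14 - b^3/3 + 2*b^2/3 - exp(b/3)/3


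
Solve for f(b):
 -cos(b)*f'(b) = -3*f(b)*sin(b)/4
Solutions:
 f(b) = C1/cos(b)^(3/4)


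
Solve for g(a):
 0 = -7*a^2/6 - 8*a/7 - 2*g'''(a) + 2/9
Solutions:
 g(a) = C1 + C2*a + C3*a^2 - 7*a^5/720 - a^4/42 + a^3/54


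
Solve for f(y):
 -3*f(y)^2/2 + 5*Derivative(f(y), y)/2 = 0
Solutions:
 f(y) = -5/(C1 + 3*y)


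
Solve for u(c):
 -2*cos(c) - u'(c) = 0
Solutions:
 u(c) = C1 - 2*sin(c)


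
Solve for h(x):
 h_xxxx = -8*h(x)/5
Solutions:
 h(x) = (C1*sin(2^(1/4)*5^(3/4)*x/5) + C2*cos(2^(1/4)*5^(3/4)*x/5))*exp(-2^(1/4)*5^(3/4)*x/5) + (C3*sin(2^(1/4)*5^(3/4)*x/5) + C4*cos(2^(1/4)*5^(3/4)*x/5))*exp(2^(1/4)*5^(3/4)*x/5)


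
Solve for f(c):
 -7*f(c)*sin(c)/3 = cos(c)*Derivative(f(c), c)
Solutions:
 f(c) = C1*cos(c)^(7/3)


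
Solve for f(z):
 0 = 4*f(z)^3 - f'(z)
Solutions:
 f(z) = -sqrt(2)*sqrt(-1/(C1 + 4*z))/2
 f(z) = sqrt(2)*sqrt(-1/(C1 + 4*z))/2


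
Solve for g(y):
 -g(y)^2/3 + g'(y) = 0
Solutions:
 g(y) = -3/(C1 + y)


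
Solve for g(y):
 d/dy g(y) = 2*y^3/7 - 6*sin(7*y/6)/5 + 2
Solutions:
 g(y) = C1 + y^4/14 + 2*y + 36*cos(7*y/6)/35


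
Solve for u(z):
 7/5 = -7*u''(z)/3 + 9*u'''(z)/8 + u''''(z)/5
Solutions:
 u(z) = C1 + C2*z + C3*exp(z*(-135 + sqrt(45105))/48) + C4*exp(-z*(135 + sqrt(45105))/48) - 3*z^2/10


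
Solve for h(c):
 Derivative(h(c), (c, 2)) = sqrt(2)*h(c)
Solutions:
 h(c) = C1*exp(-2^(1/4)*c) + C2*exp(2^(1/4)*c)


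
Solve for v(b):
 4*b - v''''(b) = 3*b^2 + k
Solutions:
 v(b) = C1 + C2*b + C3*b^2 + C4*b^3 - b^6/120 + b^5/30 - b^4*k/24


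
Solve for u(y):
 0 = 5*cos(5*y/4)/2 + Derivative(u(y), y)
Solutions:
 u(y) = C1 - 2*sin(5*y/4)


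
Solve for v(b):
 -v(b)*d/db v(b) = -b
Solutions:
 v(b) = -sqrt(C1 + b^2)
 v(b) = sqrt(C1 + b^2)


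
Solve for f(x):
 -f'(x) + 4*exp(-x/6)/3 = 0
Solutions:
 f(x) = C1 - 8*exp(-x/6)


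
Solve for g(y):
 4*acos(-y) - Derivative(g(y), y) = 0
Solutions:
 g(y) = C1 + 4*y*acos(-y) + 4*sqrt(1 - y^2)


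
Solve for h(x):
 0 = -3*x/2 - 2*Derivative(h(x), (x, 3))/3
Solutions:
 h(x) = C1 + C2*x + C3*x^2 - 3*x^4/32


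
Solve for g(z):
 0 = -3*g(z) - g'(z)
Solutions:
 g(z) = C1*exp(-3*z)


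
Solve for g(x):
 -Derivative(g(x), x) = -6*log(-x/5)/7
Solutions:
 g(x) = C1 + 6*x*log(-x)/7 + 6*x*(-log(5) - 1)/7


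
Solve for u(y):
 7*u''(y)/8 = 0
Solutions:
 u(y) = C1 + C2*y


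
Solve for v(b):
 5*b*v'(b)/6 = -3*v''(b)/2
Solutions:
 v(b) = C1 + C2*erf(sqrt(10)*b/6)


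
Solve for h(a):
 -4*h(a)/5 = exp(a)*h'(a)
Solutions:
 h(a) = C1*exp(4*exp(-a)/5)


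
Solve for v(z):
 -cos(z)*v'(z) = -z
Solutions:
 v(z) = C1 + Integral(z/cos(z), z)


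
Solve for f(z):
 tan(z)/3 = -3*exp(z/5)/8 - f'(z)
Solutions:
 f(z) = C1 - 15*exp(z/5)/8 + log(cos(z))/3


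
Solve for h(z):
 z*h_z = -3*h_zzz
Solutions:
 h(z) = C1 + Integral(C2*airyai(-3^(2/3)*z/3) + C3*airybi(-3^(2/3)*z/3), z)


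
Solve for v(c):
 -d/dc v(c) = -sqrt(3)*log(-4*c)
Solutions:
 v(c) = C1 + sqrt(3)*c*log(-c) + sqrt(3)*c*(-1 + 2*log(2))


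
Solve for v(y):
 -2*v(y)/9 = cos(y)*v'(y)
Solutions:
 v(y) = C1*(sin(y) - 1)^(1/9)/(sin(y) + 1)^(1/9)


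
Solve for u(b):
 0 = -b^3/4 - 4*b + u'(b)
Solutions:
 u(b) = C1 + b^4/16 + 2*b^2


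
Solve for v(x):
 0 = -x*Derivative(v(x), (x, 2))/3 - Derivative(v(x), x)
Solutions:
 v(x) = C1 + C2/x^2


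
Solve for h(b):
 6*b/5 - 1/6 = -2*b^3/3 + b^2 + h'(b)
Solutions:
 h(b) = C1 + b^4/6 - b^3/3 + 3*b^2/5 - b/6


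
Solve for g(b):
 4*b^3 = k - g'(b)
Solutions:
 g(b) = C1 - b^4 + b*k


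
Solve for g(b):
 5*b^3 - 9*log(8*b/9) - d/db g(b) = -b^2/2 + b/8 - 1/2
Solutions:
 g(b) = C1 + 5*b^4/4 + b^3/6 - b^2/16 - 9*b*log(b) - 27*b*log(2) + 19*b/2 + 18*b*log(3)


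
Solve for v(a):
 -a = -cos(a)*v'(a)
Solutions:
 v(a) = C1 + Integral(a/cos(a), a)


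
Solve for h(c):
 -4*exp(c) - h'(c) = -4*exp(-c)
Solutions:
 h(c) = C1 - 8*cosh(c)


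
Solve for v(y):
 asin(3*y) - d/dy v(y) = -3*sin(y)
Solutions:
 v(y) = C1 + y*asin(3*y) + sqrt(1 - 9*y^2)/3 - 3*cos(y)


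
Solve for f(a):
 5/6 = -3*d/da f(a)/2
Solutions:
 f(a) = C1 - 5*a/9


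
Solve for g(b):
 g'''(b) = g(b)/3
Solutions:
 g(b) = C3*exp(3^(2/3)*b/3) + (C1*sin(3^(1/6)*b/2) + C2*cos(3^(1/6)*b/2))*exp(-3^(2/3)*b/6)


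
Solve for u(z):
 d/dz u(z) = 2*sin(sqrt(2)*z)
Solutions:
 u(z) = C1 - sqrt(2)*cos(sqrt(2)*z)


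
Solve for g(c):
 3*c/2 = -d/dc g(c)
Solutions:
 g(c) = C1 - 3*c^2/4


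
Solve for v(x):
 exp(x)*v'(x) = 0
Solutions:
 v(x) = C1


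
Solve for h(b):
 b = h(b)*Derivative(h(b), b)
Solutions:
 h(b) = -sqrt(C1 + b^2)
 h(b) = sqrt(C1 + b^2)


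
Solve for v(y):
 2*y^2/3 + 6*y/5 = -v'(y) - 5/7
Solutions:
 v(y) = C1 - 2*y^3/9 - 3*y^2/5 - 5*y/7


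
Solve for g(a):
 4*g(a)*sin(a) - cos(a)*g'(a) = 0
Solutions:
 g(a) = C1/cos(a)^4


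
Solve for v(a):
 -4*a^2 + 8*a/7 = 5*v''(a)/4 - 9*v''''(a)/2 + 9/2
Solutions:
 v(a) = C1 + C2*a + C3*exp(-sqrt(10)*a/6) + C4*exp(sqrt(10)*a/6) - 4*a^4/15 + 16*a^3/105 - 333*a^2/25


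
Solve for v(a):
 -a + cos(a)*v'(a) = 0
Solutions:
 v(a) = C1 + Integral(a/cos(a), a)


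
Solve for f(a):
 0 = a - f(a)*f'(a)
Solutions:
 f(a) = -sqrt(C1 + a^2)
 f(a) = sqrt(C1 + a^2)


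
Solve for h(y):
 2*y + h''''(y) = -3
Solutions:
 h(y) = C1 + C2*y + C3*y^2 + C4*y^3 - y^5/60 - y^4/8


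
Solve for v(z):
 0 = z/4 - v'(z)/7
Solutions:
 v(z) = C1 + 7*z^2/8


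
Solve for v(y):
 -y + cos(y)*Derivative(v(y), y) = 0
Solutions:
 v(y) = C1 + Integral(y/cos(y), y)


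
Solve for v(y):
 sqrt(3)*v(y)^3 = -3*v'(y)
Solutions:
 v(y) = -sqrt(6)*sqrt(-1/(C1 - sqrt(3)*y))/2
 v(y) = sqrt(6)*sqrt(-1/(C1 - sqrt(3)*y))/2


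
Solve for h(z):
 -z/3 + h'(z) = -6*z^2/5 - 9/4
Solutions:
 h(z) = C1 - 2*z^3/5 + z^2/6 - 9*z/4


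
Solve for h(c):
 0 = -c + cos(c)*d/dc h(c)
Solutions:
 h(c) = C1 + Integral(c/cos(c), c)


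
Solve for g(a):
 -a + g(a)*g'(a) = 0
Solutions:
 g(a) = -sqrt(C1 + a^2)
 g(a) = sqrt(C1 + a^2)


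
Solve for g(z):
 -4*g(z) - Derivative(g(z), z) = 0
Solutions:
 g(z) = C1*exp(-4*z)


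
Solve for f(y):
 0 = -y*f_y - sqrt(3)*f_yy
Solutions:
 f(y) = C1 + C2*erf(sqrt(2)*3^(3/4)*y/6)


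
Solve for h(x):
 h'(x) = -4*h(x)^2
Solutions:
 h(x) = 1/(C1 + 4*x)


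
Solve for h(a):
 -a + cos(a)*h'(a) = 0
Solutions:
 h(a) = C1 + Integral(a/cos(a), a)


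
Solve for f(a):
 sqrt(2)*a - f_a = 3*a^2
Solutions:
 f(a) = C1 - a^3 + sqrt(2)*a^2/2


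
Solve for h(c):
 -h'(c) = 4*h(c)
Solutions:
 h(c) = C1*exp(-4*c)


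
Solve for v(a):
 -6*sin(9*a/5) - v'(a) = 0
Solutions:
 v(a) = C1 + 10*cos(9*a/5)/3


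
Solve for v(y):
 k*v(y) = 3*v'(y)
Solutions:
 v(y) = C1*exp(k*y/3)


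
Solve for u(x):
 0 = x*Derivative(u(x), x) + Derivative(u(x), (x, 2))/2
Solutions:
 u(x) = C1 + C2*erf(x)


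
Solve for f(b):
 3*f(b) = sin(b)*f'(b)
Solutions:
 f(b) = C1*(cos(b) - 1)^(3/2)/(cos(b) + 1)^(3/2)


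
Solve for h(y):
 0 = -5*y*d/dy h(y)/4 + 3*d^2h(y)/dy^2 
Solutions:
 h(y) = C1 + C2*erfi(sqrt(30)*y/12)


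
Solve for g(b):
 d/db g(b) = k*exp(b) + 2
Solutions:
 g(b) = C1 + 2*b + k*exp(b)


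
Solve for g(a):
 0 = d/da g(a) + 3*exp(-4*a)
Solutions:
 g(a) = C1 + 3*exp(-4*a)/4


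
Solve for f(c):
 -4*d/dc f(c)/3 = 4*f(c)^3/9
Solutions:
 f(c) = -sqrt(6)*sqrt(-1/(C1 - c))/2
 f(c) = sqrt(6)*sqrt(-1/(C1 - c))/2


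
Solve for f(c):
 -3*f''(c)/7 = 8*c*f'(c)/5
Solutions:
 f(c) = C1 + C2*erf(2*sqrt(105)*c/15)


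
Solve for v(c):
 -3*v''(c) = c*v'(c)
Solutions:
 v(c) = C1 + C2*erf(sqrt(6)*c/6)


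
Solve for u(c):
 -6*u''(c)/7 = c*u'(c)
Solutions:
 u(c) = C1 + C2*erf(sqrt(21)*c/6)


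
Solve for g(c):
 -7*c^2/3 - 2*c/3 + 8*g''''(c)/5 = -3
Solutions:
 g(c) = C1 + C2*c + C3*c^2 + C4*c^3 + 7*c^6/1728 + c^5/288 - 5*c^4/64


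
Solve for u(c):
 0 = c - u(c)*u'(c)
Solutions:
 u(c) = -sqrt(C1 + c^2)
 u(c) = sqrt(C1 + c^2)


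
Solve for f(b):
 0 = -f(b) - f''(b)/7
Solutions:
 f(b) = C1*sin(sqrt(7)*b) + C2*cos(sqrt(7)*b)


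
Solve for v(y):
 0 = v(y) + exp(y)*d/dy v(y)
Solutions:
 v(y) = C1*exp(exp(-y))


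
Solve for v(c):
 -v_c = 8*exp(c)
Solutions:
 v(c) = C1 - 8*exp(c)


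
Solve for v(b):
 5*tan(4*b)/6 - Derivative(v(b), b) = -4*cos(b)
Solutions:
 v(b) = C1 - 5*log(cos(4*b))/24 + 4*sin(b)


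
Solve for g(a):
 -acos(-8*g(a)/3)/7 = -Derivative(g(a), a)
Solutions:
 Integral(1/acos(-8*_y/3), (_y, g(a))) = C1 + a/7


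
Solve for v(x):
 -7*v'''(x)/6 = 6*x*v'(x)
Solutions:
 v(x) = C1 + Integral(C2*airyai(-42^(2/3)*x/7) + C3*airybi(-42^(2/3)*x/7), x)


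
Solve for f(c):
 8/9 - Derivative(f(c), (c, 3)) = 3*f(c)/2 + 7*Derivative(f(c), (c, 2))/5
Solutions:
 f(c) = C1*exp(c*(-28 + 98*2^(2/3)/(45*sqrt(64345) + 11497)^(1/3) + 2^(1/3)*(45*sqrt(64345) + 11497)^(1/3))/60)*sin(2^(1/3)*sqrt(3)*c*(-(45*sqrt(64345) + 11497)^(1/3) + 98*2^(1/3)/(45*sqrt(64345) + 11497)^(1/3))/60) + C2*exp(c*(-28 + 98*2^(2/3)/(45*sqrt(64345) + 11497)^(1/3) + 2^(1/3)*(45*sqrt(64345) + 11497)^(1/3))/60)*cos(2^(1/3)*sqrt(3)*c*(-(45*sqrt(64345) + 11497)^(1/3) + 98*2^(1/3)/(45*sqrt(64345) + 11497)^(1/3))/60) + C3*exp(-c*(98*2^(2/3)/(45*sqrt(64345) + 11497)^(1/3) + 14 + 2^(1/3)*(45*sqrt(64345) + 11497)^(1/3))/30) + 16/27


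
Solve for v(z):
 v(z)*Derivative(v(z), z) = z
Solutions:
 v(z) = -sqrt(C1 + z^2)
 v(z) = sqrt(C1 + z^2)
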